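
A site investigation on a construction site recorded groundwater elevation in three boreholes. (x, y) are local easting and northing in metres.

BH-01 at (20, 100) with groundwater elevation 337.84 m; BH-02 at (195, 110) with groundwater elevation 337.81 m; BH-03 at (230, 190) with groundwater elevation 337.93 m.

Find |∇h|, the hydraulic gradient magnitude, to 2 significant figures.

With h = a·x + b·y + c and BH-01 as origin, the differences give:
  175·a + 10·b = -0.03
  210·a + 90·b = +0.09
Eliminate b (×90 and ×10, subtract): 13650·a = -3.600 → a = ∂h/∂x = -0.0002637
Back-substitute: b = ∂h/∂y = +0.001615.
|∇h| = √(-0.0002637² + 0.001615²) = 0.001636

0.0016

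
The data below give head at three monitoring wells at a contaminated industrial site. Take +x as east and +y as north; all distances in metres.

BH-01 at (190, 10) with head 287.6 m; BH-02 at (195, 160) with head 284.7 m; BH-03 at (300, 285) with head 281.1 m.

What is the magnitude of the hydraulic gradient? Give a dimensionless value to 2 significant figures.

Taking BH-01 as reference: BH-02−BH-01 = (5, 150, -2.9); BH-03−BH-01 = (110, 275, -6.5).
Determinant of the coordinate differences = 5·275 − 110·150 = -15125.
∂h/∂x = [(-2.9)·275 − (-6.5)·150] / -15125 = -0.01174
∂h/∂y = [5·(-6.5) − 110·(-2.9)] / -15125 = -0.01894
|∇h| = √(-0.01174² + -0.01894²) = 0.02228

0.022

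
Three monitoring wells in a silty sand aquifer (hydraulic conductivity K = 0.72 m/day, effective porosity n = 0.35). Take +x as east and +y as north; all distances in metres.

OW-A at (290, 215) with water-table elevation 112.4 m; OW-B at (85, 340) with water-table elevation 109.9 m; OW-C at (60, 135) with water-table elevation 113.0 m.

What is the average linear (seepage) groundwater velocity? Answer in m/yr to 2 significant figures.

With h = a·x + b·y + c and OW-A as origin, the differences give:
  (-205)·a + 125·b = -2.5
  (-230)·a + (-80)·b = +0.6
Eliminate b (×(-80) and ×125, subtract): 45150·a = 125.00 → a = ∂h/∂x = +0.002769
Back-substitute: b = ∂h/∂y = -0.01546.
|∇h| = √(0.002769² + -0.01546²) = 0.01571
Seepage velocity v = K·i/n = 0.72 × 0.01571 / 0.35 = 0.03232 m/day = 11.8 m/yr.

12 m/yr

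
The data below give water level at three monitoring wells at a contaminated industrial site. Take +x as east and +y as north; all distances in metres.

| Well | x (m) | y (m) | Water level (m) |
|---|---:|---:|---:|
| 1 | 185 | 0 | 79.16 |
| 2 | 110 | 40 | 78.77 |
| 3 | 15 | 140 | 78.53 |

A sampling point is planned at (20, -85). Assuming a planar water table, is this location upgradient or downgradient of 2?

With h = a·x + b·y + c and 1 as origin, the differences give:
  (-75)·a + 40·b = -0.39
  (-170)·a + 140·b = -0.63
Eliminate b (×140 and ×40, subtract): -3700·a = -29.400 → a = ∂h/∂x = +0.007946
Back-substitute: b = ∂h/∂y = +0.005149.
Head at (20, -85) = 79.16 + (+0.007946)·(-165) + (+0.005149)·(-85) = 77.41 m.
That is lower than the 78.77 m at 2, so the point is downgradient.

downgradient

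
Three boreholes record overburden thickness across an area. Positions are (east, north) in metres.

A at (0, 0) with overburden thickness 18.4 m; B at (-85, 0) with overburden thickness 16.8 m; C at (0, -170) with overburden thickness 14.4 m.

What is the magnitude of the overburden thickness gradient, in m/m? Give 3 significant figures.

0.0301 m/m

∂d/∂x = (16.8 − 18.4) / (-85 − 0) = +0.01882
∂d/∂y = (14.4 − 18.4) / (-170 − 0) = +0.02353
|∇f| = √(0.01882² + 0.02353²) = 0.03013 m/m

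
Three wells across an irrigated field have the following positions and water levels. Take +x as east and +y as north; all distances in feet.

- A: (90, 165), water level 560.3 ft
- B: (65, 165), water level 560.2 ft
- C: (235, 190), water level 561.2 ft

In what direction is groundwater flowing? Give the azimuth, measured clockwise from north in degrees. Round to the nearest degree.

With h = a·x + b·y + c and A as origin, the differences give:
  (-25)·a + 0·b = -0.1
  145·a + 25·b = +0.9
Eliminate b (×25 and ×0, subtract): -625·a = -2.50 → a = ∂h/∂x = +0.004000
Back-substitute: b = ∂h/∂y = +0.01280.
Flow direction (−∇h) has components (-0.004000 E, -0.01280 N).
Azimuth = atan2(E, N) = atan2(-0.004000, -0.01280) = 197.4° ≈ 197°.

197°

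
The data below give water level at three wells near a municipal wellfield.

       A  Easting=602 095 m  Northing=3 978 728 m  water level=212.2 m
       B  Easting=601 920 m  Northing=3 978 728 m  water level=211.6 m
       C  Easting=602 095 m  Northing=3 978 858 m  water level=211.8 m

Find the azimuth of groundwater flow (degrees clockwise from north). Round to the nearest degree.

312°

∂h/∂x = (211.6 − 212.2) / (601920 − 602095) = +0.003429
∂h/∂y = (211.8 − 212.2) / (3978858 − 3978728) = -0.003077
Flow direction (−∇h) has components (-0.003429 E, +0.003077 N).
Azimuth = atan2(E, N) = atan2(-0.003429, +0.003077) = 311.9° ≈ 312°.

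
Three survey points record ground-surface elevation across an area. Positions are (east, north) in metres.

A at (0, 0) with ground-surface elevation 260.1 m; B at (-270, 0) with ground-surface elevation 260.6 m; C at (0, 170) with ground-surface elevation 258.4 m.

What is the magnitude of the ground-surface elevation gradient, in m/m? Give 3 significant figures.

0.0102 m/m

∂z/∂x = (260.6 − 260.1) / (-270 − 0) = -0.001852
∂z/∂y = (258.4 − 260.1) / (170 − 0) = -0.01000
|∇f| = √(-0.001852² + -0.01000²) = 0.01017 m/m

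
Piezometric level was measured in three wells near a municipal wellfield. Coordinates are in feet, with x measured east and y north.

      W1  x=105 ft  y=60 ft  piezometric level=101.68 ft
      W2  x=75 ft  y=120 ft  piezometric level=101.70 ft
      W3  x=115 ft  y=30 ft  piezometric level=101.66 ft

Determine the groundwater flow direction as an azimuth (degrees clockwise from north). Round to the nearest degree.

236°

Differences from W1: to W2 (Δx, Δy, Δh) = (-30, 60, +0.02); to W3 = (10, -30, -0.02).
Solve a·Δx + b·Δy = Δh: det = (-30)·(-30) − 10·60 = 300.
∂h/∂x = [(+0.02)·(-30) − (-0.02)·60] / 300 = +0.002000
∂h/∂y = [(-30)·(-0.02) − 10·(+0.02)] / 300 = +0.001333
Flow direction (−∇h) has components (-0.002000 E, -0.001333 N).
Azimuth = atan2(E, N) = atan2(-0.002000, -0.001333) = 236.3° ≈ 236°.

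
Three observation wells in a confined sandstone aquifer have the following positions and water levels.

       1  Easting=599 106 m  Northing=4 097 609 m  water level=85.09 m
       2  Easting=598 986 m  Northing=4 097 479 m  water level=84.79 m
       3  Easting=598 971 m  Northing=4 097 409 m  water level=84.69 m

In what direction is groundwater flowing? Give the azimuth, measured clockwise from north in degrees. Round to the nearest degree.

Differences from 1: to 2 (Δx, Δy, Δh) = (-120, -130, -0.30); to 3 = (-135, -200, -0.40).
Solve a·Δx + b·Δy = Δh: det = (-120)·(-200) − (-135)·(-130) = 6450.
∂h/∂x = [(-0.30)·(-200) − (-0.40)·(-130)] / 6450 = +0.001240
∂h/∂y = [(-120)·(-0.40) − (-135)·(-0.30)] / 6450 = +0.001163
Flow direction (−∇h) has components (-0.001240 E, -0.001163 N).
Azimuth = atan2(E, N) = atan2(-0.001240, -0.001163) = 226.8° ≈ 227°.

227°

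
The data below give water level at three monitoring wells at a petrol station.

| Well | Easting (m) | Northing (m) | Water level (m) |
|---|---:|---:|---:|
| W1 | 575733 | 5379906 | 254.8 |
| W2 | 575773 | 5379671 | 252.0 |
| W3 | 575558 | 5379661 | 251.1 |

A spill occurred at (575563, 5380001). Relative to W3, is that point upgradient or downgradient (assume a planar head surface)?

With h = a·x + b·y + c and W1 as origin, the differences give:
  40·a + (-235)·b = -2.8
  (-175)·a + (-245)·b = -3.7
Eliminate b (×(-245) and ×(-235), subtract): -50925·a = -183.50 → a = ∂h/∂x = +0.003603
Back-substitute: b = ∂h/∂y = +0.01253.
Head at (575563, 5380001) = 254.8 + (+0.003603)·(-170) + (+0.01253)·(95) = 255.38 m.
That is higher than the 251.1 m at W3, so the point is upgradient.

upgradient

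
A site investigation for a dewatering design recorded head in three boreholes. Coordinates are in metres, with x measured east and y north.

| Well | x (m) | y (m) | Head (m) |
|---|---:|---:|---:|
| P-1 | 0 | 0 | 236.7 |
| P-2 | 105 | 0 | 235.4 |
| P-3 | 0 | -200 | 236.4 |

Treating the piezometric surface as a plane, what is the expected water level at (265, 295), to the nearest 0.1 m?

233.9 m

∂h/∂x = (235.4 − 236.7) / (105 − 0) = -0.01238
∂h/∂y = (236.4 − 236.7) / (-200 − 0) = +0.001500
h(265, 295) = 236.7 + (-0.01238)·(265) + (+0.001500)·(295) = 236.7 -3.281 +0.442 = 233.862 m.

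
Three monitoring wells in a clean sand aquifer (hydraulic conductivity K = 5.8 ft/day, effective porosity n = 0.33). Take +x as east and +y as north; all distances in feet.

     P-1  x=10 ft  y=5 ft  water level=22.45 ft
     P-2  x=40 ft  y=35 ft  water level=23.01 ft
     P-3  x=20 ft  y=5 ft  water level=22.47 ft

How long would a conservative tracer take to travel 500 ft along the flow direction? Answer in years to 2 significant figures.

4.6 years

Differences from P-1: to P-2 (Δx, Δy, Δh) = (30, 30, +0.56); to P-3 = (10, 0, +0.02).
Solve a·Δx + b·Δy = Δh: det = 30·0 − 10·30 = -300.
∂h/∂x = [(+0.56)·0 − (+0.02)·30] / -300 = +0.002000
∂h/∂y = [30·(+0.02) − 10·(+0.56)] / -300 = +0.01667
|∇h| = √(0.002000² + 0.01667²) = 0.01679
Seepage velocity v = K·i/n = 5.8 × 0.01679 / 0.33 = 0.2951 ft/day.
t = 500 / 0.2951 = 1694 days = 4.64 years.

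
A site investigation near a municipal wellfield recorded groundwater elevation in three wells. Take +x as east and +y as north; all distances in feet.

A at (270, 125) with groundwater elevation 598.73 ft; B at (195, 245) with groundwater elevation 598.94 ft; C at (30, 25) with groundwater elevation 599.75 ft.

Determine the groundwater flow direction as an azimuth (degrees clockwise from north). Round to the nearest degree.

With h = a·x + b·y + c and A as origin, the differences give:
  (-75)·a + 120·b = +0.21
  (-240)·a + (-100)·b = +1.02
Eliminate b (×(-100) and ×120, subtract): 36300·a = -143.400 → a = ∂h/∂x = -0.003950
Back-substitute: b = ∂h/∂y = -0.0007190.
Flow direction (−∇h) has components (+0.003950 E, +0.0007190 N).
Azimuth = atan2(E, N) = atan2(+0.003950, +0.0007190) = 79.7° ≈ 080°.

080°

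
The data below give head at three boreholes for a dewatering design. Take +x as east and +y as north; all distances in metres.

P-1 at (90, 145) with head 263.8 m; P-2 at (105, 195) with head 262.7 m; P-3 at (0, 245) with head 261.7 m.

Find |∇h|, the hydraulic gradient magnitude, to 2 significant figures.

Three-point gradient (reference P-1): Δ to P-2 = (15, 50, -1.1), Δ to P-3 = (-90, 100, -2.1).
∂h/∂x = -0.0008333, ∂h/∂y = -0.02175 (det = 6000).
|∇h| = √(-0.0008333² + -0.02175²) = 0.02177

0.022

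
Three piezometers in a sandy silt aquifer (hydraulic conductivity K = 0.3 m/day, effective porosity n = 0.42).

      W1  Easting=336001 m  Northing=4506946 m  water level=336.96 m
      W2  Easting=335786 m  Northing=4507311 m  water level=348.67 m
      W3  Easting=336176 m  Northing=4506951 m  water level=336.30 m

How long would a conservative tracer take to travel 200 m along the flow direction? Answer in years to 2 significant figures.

26 years

With h = a·x + b·y + c and W1 as origin, the differences give:
  (-215)·a + 365·b = +11.71
  175·a + 5·b = -0.66
Eliminate b (×5 and ×365, subtract): -64950·a = 299.450 → a = ∂h/∂x = -0.004610
Back-substitute: b = ∂h/∂y = +0.02937.
|∇h| = √(-0.004610² + 0.02937²) = 0.02973
Seepage velocity v = K·i/n = 0.3 × 0.02973 / 0.42 = 0.02124 m/day.
t = 200 / 0.02124 = 9416 days = 25.8 years.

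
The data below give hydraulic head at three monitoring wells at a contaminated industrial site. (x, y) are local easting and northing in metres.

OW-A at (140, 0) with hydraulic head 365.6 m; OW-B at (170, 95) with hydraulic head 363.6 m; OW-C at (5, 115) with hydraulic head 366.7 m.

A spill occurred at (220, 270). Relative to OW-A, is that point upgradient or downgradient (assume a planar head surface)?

With h = a·x + b·y + c and OW-A as origin, the differences give:
  30·a + 95·b = -2.0
  (-135)·a + 115·b = +1.1
Eliminate b (×115 and ×95, subtract): 16275·a = -334.50 → a = ∂h/∂x = -0.02055
Back-substitute: b = ∂h/∂y = -0.01456.
Head at (220, 270) = 365.6 + (-0.02055)·(80) + (-0.01456)·(270) = 360.02 m.
That is lower than the 365.6 m at OW-A, so the point is downgradient.

downgradient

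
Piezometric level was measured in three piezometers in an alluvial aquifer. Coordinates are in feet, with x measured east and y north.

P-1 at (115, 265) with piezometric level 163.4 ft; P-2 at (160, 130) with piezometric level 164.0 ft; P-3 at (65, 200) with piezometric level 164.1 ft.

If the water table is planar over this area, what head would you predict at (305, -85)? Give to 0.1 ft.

164.5 ft

Taking P-1 as reference: P-2−P-1 = (45, -135, +0.6); P-3−P-1 = (-50, -65, +0.7).
Solve a·Δx + b·Δy = Δh: det = 45·(-65) − (-50)·(-135) = -9675.
∂h/∂x = [(+0.6)·(-65) − (+0.7)·(-135)] / -9675 = -0.005736
∂h/∂y = [45·(+0.7) − (-50)·(+0.6)] / -9675 = -0.006357
h(305, -85) = 163.4 + (-0.005736)·(190) + (-0.006357)·(-350) = 163.4 -1.090 +2.225 = 164.535 ft.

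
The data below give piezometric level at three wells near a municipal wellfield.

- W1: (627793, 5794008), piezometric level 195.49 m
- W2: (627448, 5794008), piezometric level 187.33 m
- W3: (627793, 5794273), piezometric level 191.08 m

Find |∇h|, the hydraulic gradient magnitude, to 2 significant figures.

∂h/∂x = (187.33 − 195.49) / (627448 − 627793) = +0.02365
∂h/∂y = (191.08 − 195.49) / (5794273 − 5794008) = -0.01664
|∇h| = √(0.02365² + -0.01664²) = 0.02892

0.029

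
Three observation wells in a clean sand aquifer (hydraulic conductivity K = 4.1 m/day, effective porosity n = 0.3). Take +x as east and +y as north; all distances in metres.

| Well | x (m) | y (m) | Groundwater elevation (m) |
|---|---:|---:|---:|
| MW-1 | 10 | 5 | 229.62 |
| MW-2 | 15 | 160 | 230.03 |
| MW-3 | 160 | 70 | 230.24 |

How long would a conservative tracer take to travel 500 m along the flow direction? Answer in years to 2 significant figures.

Differences from MW-1: to MW-2 (Δx, Δy, Δh) = (5, 155, +0.41); to MW-3 = (150, 65, +0.62).
Solve a·Δx + b·Δy = Δh: det = 5·65 − 150·155 = -22925.
∂h/∂x = [(+0.41)·65 − (+0.62)·155] / -22925 = +0.003029
∂h/∂y = [5·(+0.62) − 150·(+0.41)] / -22925 = +0.002547
|∇h| = √(0.003029² + 0.002547²) = 0.003958
Seepage velocity v = K·i/n = 4.1 × 0.003958 / 0.3 = 0.05409 m/day.
t = 500 / 0.05409 = 9244 days = 25.3 years.

25 years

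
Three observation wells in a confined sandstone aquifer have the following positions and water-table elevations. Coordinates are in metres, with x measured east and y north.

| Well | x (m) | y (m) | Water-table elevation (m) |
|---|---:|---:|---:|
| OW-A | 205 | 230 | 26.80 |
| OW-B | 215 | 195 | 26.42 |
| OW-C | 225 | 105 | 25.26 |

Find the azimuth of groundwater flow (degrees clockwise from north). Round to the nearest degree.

With h = a·x + b·y + c and OW-A as origin, the differences give:
  10·a + (-35)·b = -0.38
  20·a + (-125)·b = -1.54
Eliminate b (×(-125) and ×(-35), subtract): -550·a = -6.400 → a = ∂h/∂x = +0.01164
Back-substitute: b = ∂h/∂y = +0.01418.
Flow direction (−∇h) has components (-0.01164 E, -0.01418 N).
Azimuth = atan2(E, N) = atan2(-0.01164, -0.01418) = 219.4° ≈ 219°.

219°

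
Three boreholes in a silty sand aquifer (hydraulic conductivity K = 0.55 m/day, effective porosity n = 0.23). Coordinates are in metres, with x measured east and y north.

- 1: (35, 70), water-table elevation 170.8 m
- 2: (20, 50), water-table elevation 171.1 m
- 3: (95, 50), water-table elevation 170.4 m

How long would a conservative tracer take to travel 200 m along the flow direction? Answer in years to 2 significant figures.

Three-point gradient (reference 1): Δ to 2 = (-15, -20, +0.3), Δ to 3 = (60, -20, -0.4).
∂h/∂x = -0.009333, ∂h/∂y = -0.008000 (det = 1500).
|∇h| = √(-0.009333² + -0.008000²) = 0.01229
Seepage velocity v = K·i/n = 0.55 × 0.01229 / 0.23 = 0.02939 m/day.
t = 200 / 0.02939 = 6805 days = 18.6 years.

19 years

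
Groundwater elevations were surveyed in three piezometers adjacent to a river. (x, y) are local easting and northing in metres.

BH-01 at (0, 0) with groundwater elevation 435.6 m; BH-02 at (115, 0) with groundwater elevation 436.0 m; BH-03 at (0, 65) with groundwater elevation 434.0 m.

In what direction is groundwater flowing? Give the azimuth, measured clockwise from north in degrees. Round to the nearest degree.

352°

∂h/∂x = (436.0 − 435.6) / (115 − 0) = +0.003478
∂h/∂y = (434.0 − 435.6) / (65 − 0) = -0.02462
Flow direction (−∇h) has components (-0.003478 E, +0.02462 N).
Azimuth = atan2(E, N) = atan2(-0.003478, +0.02462) = 352.0° ≈ 352°.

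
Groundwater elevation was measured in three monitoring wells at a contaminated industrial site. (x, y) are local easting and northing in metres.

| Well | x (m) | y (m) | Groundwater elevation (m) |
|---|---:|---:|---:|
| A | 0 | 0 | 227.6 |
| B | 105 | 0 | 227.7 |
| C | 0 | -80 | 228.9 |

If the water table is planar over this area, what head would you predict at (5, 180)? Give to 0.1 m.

224.7 m

∂h/∂x = (227.7 − 227.6) / (105 − 0) = +0.0009524
∂h/∂y = (228.9 − 227.6) / (-80 − 0) = -0.01625
h(5, 180) = 227.6 + (+0.0009524)·(5) + (-0.01625)·(180) = 227.6 +0.005 -2.925 = 224.680 m.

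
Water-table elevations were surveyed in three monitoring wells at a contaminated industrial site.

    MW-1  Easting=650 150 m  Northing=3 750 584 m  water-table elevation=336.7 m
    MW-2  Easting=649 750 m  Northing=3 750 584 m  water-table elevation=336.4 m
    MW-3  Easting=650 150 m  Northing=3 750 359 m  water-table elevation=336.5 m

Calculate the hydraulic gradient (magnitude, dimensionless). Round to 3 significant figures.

∂h/∂x = (336.4 − 336.7) / (649750 − 650150) = +0.0007500
∂h/∂y = (336.5 − 336.7) / (3750359 − 3750584) = +0.0008889
|∇h| = √(0.0007500² + 0.0008889²) = 0.001163

0.00116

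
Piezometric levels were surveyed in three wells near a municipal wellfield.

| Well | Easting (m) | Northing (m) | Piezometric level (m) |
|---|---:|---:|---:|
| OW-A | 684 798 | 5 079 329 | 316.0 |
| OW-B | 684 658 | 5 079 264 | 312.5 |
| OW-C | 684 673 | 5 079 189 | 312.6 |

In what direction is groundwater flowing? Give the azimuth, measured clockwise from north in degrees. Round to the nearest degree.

262°

Taking OW-A as reference: OW-B−OW-A = (-140, -65, -3.5); OW-C−OW-A = (-125, -140, -3.4).
Solve a·Δx + b·Δy = Δh: det = (-140)·(-140) − (-125)·(-65) = 11475.
∂h/∂x = [(-3.5)·(-140) − (-3.4)·(-65)] / 11475 = +0.02344
∂h/∂y = [(-140)·(-3.4) − (-125)·(-3.5)] / 11475 = +0.003355
Flow direction (−∇h) has components (-0.02344 E, -0.003355 N).
Azimuth = atan2(E, N) = atan2(-0.02344, -0.003355) = 261.9° ≈ 262°.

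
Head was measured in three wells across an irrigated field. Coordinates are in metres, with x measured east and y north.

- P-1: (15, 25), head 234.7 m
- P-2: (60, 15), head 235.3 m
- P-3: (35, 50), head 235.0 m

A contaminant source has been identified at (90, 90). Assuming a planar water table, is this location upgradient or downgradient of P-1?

upgradient

Taking P-1 as reference: P-2−P-1 = (45, -10, +0.6); P-3−P-1 = (20, 25, +0.3).
Solve a·Δx + b·Δy = Δh: det = 45·25 − 20·(-10) = 1325.
∂h/∂x = [(+0.6)·25 − (+0.3)·(-10)] / 1325 = +0.01358
∂h/∂y = [45·(+0.3) − 20·(+0.6)] / 1325 = +0.001132
Head at (90, 90) = 234.7 + (+0.01358)·(75) + (+0.001132)·(65) = 235.79 m.
That is higher than the 234.7 m at P-1, so the point is upgradient.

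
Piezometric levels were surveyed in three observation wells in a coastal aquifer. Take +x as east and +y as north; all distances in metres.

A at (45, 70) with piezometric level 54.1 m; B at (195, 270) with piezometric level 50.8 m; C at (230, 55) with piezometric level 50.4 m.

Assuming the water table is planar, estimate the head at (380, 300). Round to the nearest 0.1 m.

With h = a·x + b·y + c and A as origin, the differences give:
  150·a + 200·b = -3.3
  185·a + (-15)·b = -3.7
Eliminate b (×(-15) and ×200, subtract): -39250·a = 789.50 → a = ∂h/∂x = -0.02011
Back-substitute: b = ∂h/∂y = -0.001414.
h(380, 300) = 54.1 + (-0.02011)·(335) + (-0.001414)·(230) = 54.1 -6.738 -0.325 = 47.036 m.

47.0 m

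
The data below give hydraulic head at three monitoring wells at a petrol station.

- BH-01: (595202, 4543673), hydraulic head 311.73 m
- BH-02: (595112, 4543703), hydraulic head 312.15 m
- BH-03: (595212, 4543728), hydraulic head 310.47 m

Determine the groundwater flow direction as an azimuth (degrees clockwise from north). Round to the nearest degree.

Differences from BH-01: to BH-02 (Δx, Δy, Δh) = (-90, 30, +0.42); to BH-03 = (10, 55, -1.26).
Determinant of the coordinate differences = (-90)·55 − 10·30 = -5250.
∂h/∂x = [(+0.42)·55 − (-1.26)·30] / -5250 = -0.01160
∂h/∂y = [(-90)·(-1.26) − 10·(+0.42)] / -5250 = -0.02080
Flow direction (−∇h) has components (+0.01160 E, +0.02080 N).
Azimuth = atan2(E, N) = atan2(+0.01160, +0.02080) = 29.1° ≈ 029°.

029°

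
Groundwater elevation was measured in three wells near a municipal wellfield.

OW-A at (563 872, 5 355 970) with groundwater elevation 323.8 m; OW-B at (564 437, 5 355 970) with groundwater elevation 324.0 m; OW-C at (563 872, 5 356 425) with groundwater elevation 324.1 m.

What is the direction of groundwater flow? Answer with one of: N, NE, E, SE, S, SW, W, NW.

∂h/∂x = (324.0 − 323.8) / (564437 − 563872) = +0.0003540
∂h/∂y = (324.1 − 323.8) / (5356425 − 5355970) = +0.0006593
Flow = −∇h = (-0.0003540 east, -0.0006593 north), which points southwest.

SW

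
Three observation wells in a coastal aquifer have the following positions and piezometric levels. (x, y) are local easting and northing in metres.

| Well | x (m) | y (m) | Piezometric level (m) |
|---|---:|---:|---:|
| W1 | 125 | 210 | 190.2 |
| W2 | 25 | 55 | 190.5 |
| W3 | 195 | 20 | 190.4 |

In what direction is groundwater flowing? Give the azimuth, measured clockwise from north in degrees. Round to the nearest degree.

032°

Three-point gradient (reference W1): Δ to W2 = (-100, -155, +0.3), Δ to W3 = (70, -190, +0.2).
∂h/∂x = -0.0008710, ∂h/∂y = -0.001374 (det = 29850).
Flow direction (−∇h) has components (+0.0008710 E, +0.001374 N).
Azimuth = atan2(E, N) = atan2(+0.0008710, +0.001374) = 32.4° ≈ 032°.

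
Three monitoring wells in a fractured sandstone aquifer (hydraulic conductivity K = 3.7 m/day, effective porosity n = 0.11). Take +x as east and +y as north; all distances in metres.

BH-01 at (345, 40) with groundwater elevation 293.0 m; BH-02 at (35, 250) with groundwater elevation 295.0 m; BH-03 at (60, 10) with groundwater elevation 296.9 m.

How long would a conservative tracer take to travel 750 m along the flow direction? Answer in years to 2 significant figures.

With h = a·x + b·y + c and BH-01 as origin, the differences give:
  (-310)·a + 210·b = +2.0
  (-285)·a + (-30)·b = +3.9
Eliminate b (×(-30) and ×210, subtract): 69150·a = -879.00 → a = ∂h/∂x = -0.01271
Back-substitute: b = ∂h/∂y = -0.009241.
|∇h| = √(-0.01271² + -0.009241²) = 0.01571
Seepage velocity v = K·i/n = 3.7 × 0.01571 / 0.11 = 0.5284 m/day.
t = 750 / 0.5284 = 1419 days = 3.89 years.

3.9 years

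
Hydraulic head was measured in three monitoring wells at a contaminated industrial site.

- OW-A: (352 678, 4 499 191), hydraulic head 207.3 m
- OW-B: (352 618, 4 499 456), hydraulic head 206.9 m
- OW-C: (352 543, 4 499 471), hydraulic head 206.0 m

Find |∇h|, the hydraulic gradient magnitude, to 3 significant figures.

0.0123

Taking OW-A as reference: OW-B−OW-A = (-60, 265, -0.4); OW-C−OW-A = (-135, 280, -1.3).
Solve a·Δx + b·Δy = Δh: det = (-60)·280 − (-135)·265 = 18975.
∂h/∂x = [(-0.4)·280 − (-1.3)·265] / 18975 = +0.01225
∂h/∂y = [(-60)·(-1.3) − (-135)·(-0.4)] / 18975 = +0.001265
|∇h| = √(0.01225² + 0.001265²) = 0.01232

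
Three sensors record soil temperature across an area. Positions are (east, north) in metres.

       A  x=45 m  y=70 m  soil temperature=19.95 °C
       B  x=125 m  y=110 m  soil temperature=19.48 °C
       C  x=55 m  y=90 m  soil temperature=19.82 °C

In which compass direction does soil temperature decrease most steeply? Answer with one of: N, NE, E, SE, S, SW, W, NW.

Differences from A: to B (Δx, Δy, Δh) = (80, 40, -0.47); to C = (10, 20, -0.13).
Solve a·Δx + b·Δy = ΔT: det = 80·20 − 10·40 = 1200.
∂T/∂x = [(-0.47)·20 − (-0.13)·40] / 1200 = -0.003500
∂T/∂y = [80·(-0.13) − 10·(-0.47)] / 1200 = -0.004750
Steepest decrease is along −∇f = (+0.003500 E, +0.004750 N) → northeast.

NE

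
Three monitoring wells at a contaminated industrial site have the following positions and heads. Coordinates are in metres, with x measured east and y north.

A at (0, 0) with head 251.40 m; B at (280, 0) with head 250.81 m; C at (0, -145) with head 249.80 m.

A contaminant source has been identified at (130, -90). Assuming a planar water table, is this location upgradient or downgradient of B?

downgradient

∂h/∂x = (250.81 − 251.40) / (280 − 0) = -0.002107
∂h/∂y = (249.80 − 251.40) / (-145 − 0) = +0.01103
Head at (130, -90) = 251.40 + (-0.002107)·(130) + (+0.01103)·(-90) = 250.13 m.
That is lower than the 250.81 m at B, so the point is downgradient.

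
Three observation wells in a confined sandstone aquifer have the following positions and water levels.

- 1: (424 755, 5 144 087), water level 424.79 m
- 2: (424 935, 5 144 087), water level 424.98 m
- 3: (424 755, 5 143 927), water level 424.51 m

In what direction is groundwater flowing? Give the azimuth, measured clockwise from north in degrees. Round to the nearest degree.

211°

∂h/∂x = (424.98 − 424.79) / (424935 − 424755) = +0.001056
∂h/∂y = (424.51 − 424.79) / (5143927 − 5144087) = +0.001750
Flow direction (−∇h) has components (-0.001056 E, -0.001750 N).
Azimuth = atan2(E, N) = atan2(-0.001056, -0.001750) = 211.1° ≈ 211°.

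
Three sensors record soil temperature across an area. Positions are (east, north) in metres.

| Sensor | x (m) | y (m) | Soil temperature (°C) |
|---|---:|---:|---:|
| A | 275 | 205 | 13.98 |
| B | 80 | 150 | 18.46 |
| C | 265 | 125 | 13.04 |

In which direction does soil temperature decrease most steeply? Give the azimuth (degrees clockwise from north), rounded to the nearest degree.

119°

Differences from A: to B (Δx, Δy, Δh) = (-195, -55, +4.48); to C = (-10, -80, -0.94).
Determinant of the coordinate differences = (-195)·(-80) − (-10)·(-55) = 15050.
∂T/∂x = [(+4.48)·(-80) − (-0.94)·(-55)] / 15050 = -0.02725
∂T/∂y = [(-195)·(-0.94) − (-10)·(+4.48)] / 15050 = +0.01516
Steepest decrease is along −∇f: components (+0.02725 E, -0.01516 N).
Azimuth = atan2(+0.02725, -0.01516) = 119.1° ≈ 119°.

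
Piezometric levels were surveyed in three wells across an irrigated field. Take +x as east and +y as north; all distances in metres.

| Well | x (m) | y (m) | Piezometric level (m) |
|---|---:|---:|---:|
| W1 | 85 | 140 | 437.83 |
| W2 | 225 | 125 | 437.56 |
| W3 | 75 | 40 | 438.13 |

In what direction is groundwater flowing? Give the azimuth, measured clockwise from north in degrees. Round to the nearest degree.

039°

Differences from W1: to W2 (Δx, Δy, Δh) = (140, -15, -0.27); to W3 = (-10, -100, +0.30).
Solve a·Δx + b·Δy = Δh: det = 140·(-100) − (-10)·(-15) = -14150.
∂h/∂x = [(-0.27)·(-100) − (+0.30)·(-15)] / -14150 = -0.002226
∂h/∂y = [140·(+0.30) − (-10)·(-0.27)] / -14150 = -0.002777
Flow direction (−∇h) has components (+0.002226 E, +0.002777 N).
Azimuth = atan2(E, N) = atan2(+0.002226, +0.002777) = 38.7° ≈ 039°.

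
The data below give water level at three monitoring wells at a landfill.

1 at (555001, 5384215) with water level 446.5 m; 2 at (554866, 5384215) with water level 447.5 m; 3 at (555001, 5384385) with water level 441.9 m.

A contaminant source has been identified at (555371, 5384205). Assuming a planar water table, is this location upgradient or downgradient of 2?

downgradient

∂h/∂x = (447.5 − 446.5) / (554866 − 555001) = -0.007407
∂h/∂y = (441.9 − 446.5) / (5384385 − 5384215) = -0.02706
Head at (555371, 5384205) = 446.5 + (-0.007407)·(370) + (-0.02706)·(-10) = 444.03 m.
That is lower than the 447.5 m at 2, so the point is downgradient.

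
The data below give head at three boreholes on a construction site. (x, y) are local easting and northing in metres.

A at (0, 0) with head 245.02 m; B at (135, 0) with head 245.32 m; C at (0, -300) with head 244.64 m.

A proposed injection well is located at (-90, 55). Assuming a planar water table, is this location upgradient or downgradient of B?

downgradient

∂h/∂x = (245.32 − 245.02) / (135 − 0) = +0.002222
∂h/∂y = (244.64 − 245.02) / (-300 − 0) = +0.001267
Head at (-90, 55) = 245.02 + (+0.002222)·(-90) + (+0.001267)·(55) = 244.89 m.
That is lower than the 245.32 m at B, so the point is downgradient.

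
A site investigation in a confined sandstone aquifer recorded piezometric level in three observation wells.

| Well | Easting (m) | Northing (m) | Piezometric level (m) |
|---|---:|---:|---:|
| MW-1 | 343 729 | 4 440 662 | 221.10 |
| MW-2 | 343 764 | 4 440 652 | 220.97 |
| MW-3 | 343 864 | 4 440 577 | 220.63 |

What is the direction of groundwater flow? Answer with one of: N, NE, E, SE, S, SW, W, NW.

E

Differences from MW-1: to MW-2 (Δx, Δy, Δh) = (35, -10, -0.13); to MW-3 = (135, -85, -0.47).
Solve a·Δx + b·Δy = Δh: det = 35·(-85) − 135·(-10) = -1625.
∂h/∂x = [(-0.13)·(-85) − (-0.47)·(-10)] / -1625 = -0.003908
∂h/∂y = [35·(-0.47) − 135·(-0.13)] / -1625 = -0.0006769
Flow = −∇h = (+0.003908 east, +0.0006769 north), which points east.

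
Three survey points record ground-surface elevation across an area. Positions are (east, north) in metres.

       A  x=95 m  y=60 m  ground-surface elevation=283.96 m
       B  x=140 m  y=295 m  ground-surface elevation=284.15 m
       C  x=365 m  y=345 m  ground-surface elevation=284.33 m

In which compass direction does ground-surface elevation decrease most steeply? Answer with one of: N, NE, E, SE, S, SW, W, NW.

SW

Taking A as reference: B−A = (45, 235, +0.19); C−A = (270, 285, +0.37).
Determinant of the coordinate differences = 45·285 − 270·235 = -50625.
∂z/∂x = [(+0.19)·285 − (+0.37)·235] / -50625 = +0.0006479
∂z/∂y = [45·(+0.37) − 270·(+0.19)] / -50625 = +0.0006844
Steepest decrease is along −∇f = (-0.0006479 E, -0.0006844 N) → southwest.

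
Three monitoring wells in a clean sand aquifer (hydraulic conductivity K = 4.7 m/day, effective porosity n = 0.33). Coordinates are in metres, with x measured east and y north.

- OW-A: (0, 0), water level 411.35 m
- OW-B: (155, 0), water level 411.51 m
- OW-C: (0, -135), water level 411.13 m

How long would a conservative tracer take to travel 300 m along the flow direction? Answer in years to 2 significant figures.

30 years

∂h/∂x = (411.51 − 411.35) / (155 − 0) = +0.001032
∂h/∂y = (411.13 − 411.35) / (-135 − 0) = +0.001630
|∇h| = √(0.001032² + 0.001630²) = 0.001929
Seepage velocity v = K·i/n = 4.7 × 0.001929 / 0.33 = 0.02747 m/day.
t = 300 / 0.02747 = 1.092e+04 days = 29.9 years.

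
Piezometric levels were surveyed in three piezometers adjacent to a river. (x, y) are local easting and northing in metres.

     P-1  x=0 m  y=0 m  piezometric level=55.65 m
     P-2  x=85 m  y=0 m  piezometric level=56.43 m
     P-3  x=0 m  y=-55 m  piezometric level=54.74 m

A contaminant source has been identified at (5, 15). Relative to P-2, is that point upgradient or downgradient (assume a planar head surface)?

∂h/∂x = (56.43 − 55.65) / (85 − 0) = +0.009176
∂h/∂y = (54.74 − 55.65) / (-55 − 0) = +0.01655
Head at (5, 15) = 55.65 + (+0.009176)·(5) + (+0.01655)·(15) = 55.94 m.
That is lower than the 56.43 m at P-2, so the point is downgradient.

downgradient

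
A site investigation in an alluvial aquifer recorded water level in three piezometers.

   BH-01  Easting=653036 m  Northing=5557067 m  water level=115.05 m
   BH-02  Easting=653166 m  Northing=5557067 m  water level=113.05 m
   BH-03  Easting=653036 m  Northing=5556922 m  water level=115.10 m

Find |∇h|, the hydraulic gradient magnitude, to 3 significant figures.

0.0154

∂h/∂x = (113.05 − 115.05) / (653166 − 653036) = -0.01538
∂h/∂y = (115.10 − 115.05) / (5556922 − 5557067) = -0.0003448
|∇h| = √(-0.01538² + -0.0003448²) = 0.01538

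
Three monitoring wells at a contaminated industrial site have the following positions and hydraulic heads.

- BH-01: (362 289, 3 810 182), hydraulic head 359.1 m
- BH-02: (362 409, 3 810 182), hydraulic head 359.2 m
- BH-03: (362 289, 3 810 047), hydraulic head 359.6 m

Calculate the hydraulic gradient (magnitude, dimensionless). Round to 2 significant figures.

0.0038

∂h/∂x = (359.2 − 359.1) / (362409 − 362289) = +0.0008333
∂h/∂y = (359.6 − 359.1) / (3810047 − 3810182) = -0.003704
|∇h| = √(0.0008333² + -0.003704²) = 0.003797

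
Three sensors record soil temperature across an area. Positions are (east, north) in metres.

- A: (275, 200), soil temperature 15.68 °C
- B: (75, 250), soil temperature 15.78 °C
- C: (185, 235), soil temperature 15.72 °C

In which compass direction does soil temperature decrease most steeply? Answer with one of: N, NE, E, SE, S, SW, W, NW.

NE

Three-point gradient (reference A): Δ to B = (-200, 50, +0.10), Δ to C = (-90, 35, +0.04).
∂T/∂x = -0.0006000, ∂T/∂y = -0.0004000 (det = -2500).
Steepest decrease is along −∇f = (+0.0006000 E, +0.0004000 N) → northeast.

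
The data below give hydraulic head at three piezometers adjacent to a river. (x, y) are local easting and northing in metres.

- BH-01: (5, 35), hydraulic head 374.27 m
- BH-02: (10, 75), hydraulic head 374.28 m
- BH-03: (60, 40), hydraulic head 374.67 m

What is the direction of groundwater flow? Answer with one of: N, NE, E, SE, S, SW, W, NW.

With h = a·x + b·y + c and BH-01 as origin, the differences give:
  5·a + 40·b = +0.01
  55·a + 5·b = +0.40
Eliminate b (×5 and ×40, subtract): -2175·a = -15.950 → a = ∂h/∂x = +0.007333
Back-substitute: b = ∂h/∂y = -0.0006667.
Flow = −∇h = (-0.007333 east, +0.0006667 north), which points west.

W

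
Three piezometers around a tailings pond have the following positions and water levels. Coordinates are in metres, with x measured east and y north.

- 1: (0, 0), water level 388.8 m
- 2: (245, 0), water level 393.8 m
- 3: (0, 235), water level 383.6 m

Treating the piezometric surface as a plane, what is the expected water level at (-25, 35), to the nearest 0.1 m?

∂h/∂x = (393.8 − 388.8) / (245 − 0) = +0.02041
∂h/∂y = (383.6 − 388.8) / (235 − 0) = -0.02213
h(-25, 35) = 388.8 + (+0.02041)·(-25) + (-0.02213)·(35) = 388.8 -0.510 -0.774 = 387.515 m.

387.5 m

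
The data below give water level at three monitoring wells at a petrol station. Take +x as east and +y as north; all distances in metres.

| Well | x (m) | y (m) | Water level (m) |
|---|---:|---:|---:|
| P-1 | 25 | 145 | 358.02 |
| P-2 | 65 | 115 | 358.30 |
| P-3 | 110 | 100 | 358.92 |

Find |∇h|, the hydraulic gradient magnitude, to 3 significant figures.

Differences from P-1: to P-2 (Δx, Δy, Δh) = (40, -30, +0.28); to P-3 = (85, -45, +0.90).
Determinant of the coordinate differences = 40·(-45) − 85·(-30) = 750.
∂h/∂x = [(+0.28)·(-45) − (+0.90)·(-30)] / 750 = +0.01920
∂h/∂y = [40·(+0.90) − 85·(+0.28)] / 750 = +0.01627
|∇h| = √(0.01920² + 0.01627²) = 0.02517

0.0252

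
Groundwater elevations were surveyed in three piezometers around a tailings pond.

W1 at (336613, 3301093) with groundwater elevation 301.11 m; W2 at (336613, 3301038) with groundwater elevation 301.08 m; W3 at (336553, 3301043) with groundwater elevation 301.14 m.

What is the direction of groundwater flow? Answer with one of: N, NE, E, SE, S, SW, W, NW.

With h = a·x + b·y + c and W1 as origin, the differences give:
  0·a + (-55)·b = -0.03
  (-60)·a + (-50)·b = +0.03
Eliminate b (×(-50) and ×(-55), subtract): -3300·a = 3.150 → a = ∂h/∂x = -0.0009545
Back-substitute: b = ∂h/∂y = +0.0005455.
Flow = −∇h = (+0.0009545 east, -0.0005455 north), which points southeast.

SE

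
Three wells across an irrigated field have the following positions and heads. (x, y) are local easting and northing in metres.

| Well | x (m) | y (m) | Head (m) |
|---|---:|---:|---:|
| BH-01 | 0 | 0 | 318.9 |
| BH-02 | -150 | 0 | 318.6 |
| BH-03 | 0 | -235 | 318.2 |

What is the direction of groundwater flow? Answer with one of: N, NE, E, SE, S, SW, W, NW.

∂h/∂x = (318.6 − 318.9) / (-150 − 0) = +0.002000
∂h/∂y = (318.2 − 318.9) / (-235 − 0) = +0.002979
Flow = −∇h = (-0.002000 east, -0.002979 north), which points southwest.

SW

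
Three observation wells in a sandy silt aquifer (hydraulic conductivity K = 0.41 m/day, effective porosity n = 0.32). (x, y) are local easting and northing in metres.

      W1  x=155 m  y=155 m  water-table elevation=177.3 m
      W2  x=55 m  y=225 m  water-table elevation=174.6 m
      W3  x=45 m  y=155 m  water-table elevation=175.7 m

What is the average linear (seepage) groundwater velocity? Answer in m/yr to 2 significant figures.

11 m/yr

With h = a·x + b·y + c and W1 as origin, the differences give:
  (-100)·a + 70·b = -2.7
  (-110)·a + 0·b = -1.6
Eliminate b (×0 and ×70, subtract): 7700·a = 112.00 → a = ∂h/∂x = +0.01455
Back-substitute: b = ∂h/∂y = -0.01779.
|∇h| = √(0.01455² + -0.01779²) = 0.02298
Seepage velocity v = K·i/n = 0.41 × 0.02298 / 0.32 = 0.02944 m/day = 10.75 m/yr.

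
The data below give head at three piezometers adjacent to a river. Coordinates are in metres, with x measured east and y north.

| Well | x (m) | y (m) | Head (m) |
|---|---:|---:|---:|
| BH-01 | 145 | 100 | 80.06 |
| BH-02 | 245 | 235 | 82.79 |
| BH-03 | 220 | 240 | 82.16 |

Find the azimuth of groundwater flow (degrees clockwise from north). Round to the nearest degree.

267°

Taking BH-01 as reference: BH-02−BH-01 = (100, 135, +2.73); BH-03−BH-01 = (75, 140, +2.10).
Determinant of the coordinate differences = 100·140 − 75·135 = 3875.
∂h/∂x = [(+2.73)·140 − (+2.10)·135] / 3875 = +0.02547
∂h/∂y = [100·(+2.10) − 75·(+2.73)] / 3875 = +0.001355
Flow direction (−∇h) has components (-0.02547 E, -0.001355 N).
Azimuth = atan2(E, N) = atan2(-0.02547, -0.001355) = 267.0° ≈ 267°.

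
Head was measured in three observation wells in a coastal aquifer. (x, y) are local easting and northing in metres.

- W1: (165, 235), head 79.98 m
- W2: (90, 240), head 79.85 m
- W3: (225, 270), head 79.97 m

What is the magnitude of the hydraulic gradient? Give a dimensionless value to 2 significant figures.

With h = a·x + b·y + c and W1 as origin, the differences give:
  (-75)·a + 5·b = -0.13
  60·a + 35·b = -0.01
Eliminate b (×35 and ×5, subtract): -2925·a = -4.500 → a = ∂h/∂x = +0.001538
Back-substitute: b = ∂h/∂y = -0.002923.
|∇h| = √(0.001538² + -0.002923²) = 0.003303

0.0033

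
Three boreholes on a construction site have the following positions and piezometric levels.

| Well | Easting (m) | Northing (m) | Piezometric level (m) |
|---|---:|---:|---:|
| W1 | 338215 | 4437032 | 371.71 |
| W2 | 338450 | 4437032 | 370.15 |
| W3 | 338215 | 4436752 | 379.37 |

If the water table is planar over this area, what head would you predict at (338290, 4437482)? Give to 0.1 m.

358.9 m

∂h/∂x = (370.15 − 371.71) / (338450 − 338215) = -0.006638
∂h/∂y = (379.37 − 371.71) / (4436752 − 4437032) = -0.02736
h(338290, 4437482) = 371.71 + (-0.006638)·(75) + (-0.02736)·(450) = 371.71 -0.498 -12.311 = 358.901 m.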